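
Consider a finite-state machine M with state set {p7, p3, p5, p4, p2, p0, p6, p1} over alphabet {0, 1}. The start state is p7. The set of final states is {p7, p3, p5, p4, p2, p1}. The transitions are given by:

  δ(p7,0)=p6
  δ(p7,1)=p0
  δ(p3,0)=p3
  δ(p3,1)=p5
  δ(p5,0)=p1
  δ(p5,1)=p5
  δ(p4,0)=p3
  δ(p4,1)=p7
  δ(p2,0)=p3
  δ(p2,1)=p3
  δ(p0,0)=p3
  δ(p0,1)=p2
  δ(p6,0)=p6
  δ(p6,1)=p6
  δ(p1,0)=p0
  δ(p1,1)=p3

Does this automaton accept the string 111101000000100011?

start at p7
read '1': p7 → p0
read '1': p0 → p2
read '1': p2 → p3
read '1': p3 → p5
read '0': p5 → p1
read '1': p1 → p3
read '0': p3 → p3
read '0': p3 → p3
read '0': p3 → p3
read '0': p3 → p3
read '0': p3 → p3
read '0': p3 → p3
read '1': p3 → p5
read '0': p5 → p1
read '0': p1 → p0
read '0': p0 → p3
read '1': p3 → p5
read '1': p5 → p5
End state p5 is accepting.

Yes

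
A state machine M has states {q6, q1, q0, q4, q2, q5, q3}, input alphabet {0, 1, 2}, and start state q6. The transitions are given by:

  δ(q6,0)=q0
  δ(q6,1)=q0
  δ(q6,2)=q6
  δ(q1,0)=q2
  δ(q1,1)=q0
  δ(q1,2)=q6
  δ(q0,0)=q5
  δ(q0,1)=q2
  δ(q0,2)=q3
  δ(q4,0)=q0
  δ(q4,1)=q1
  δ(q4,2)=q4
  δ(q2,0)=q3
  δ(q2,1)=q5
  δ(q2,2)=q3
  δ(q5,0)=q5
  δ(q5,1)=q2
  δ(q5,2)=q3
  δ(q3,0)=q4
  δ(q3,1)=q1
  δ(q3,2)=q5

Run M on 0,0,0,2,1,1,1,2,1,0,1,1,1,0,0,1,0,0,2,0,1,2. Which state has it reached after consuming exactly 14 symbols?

start at q6
read '0': q6 → q0
read '0': q0 → q5
read '0': q5 → q5
read '2': q5 → q3
read '1': q3 → q1
read '1': q1 → q0
read '1': q0 → q2
read '2': q2 → q3
read '1': q3 → q1
read '0': q1 → q2
read '1': q2 → q5
read '1': q5 → q2
read '1': q2 → q5
read '0': q5 → q5
After 14 symbols: q5.

q5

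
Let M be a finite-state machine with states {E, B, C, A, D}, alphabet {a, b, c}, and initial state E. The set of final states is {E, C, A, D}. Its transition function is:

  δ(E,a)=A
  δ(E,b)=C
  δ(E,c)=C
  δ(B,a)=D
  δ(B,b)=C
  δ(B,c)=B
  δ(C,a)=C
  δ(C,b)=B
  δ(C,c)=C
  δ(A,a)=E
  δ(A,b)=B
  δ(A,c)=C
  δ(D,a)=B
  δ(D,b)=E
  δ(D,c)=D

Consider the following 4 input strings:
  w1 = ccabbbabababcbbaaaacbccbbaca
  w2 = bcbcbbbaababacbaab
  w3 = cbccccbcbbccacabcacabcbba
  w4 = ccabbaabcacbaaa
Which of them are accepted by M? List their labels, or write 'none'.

w1:
  start at E
  read 'c': E → C
  read 'c': C → C
  read 'a': C → C
  read 'b': C → B
  read 'b': B → C
  read 'b': C → B
  read 'a': B → D
  read 'b': D → E
  read 'a': E → A
  read 'b': A → B
  read 'a': B → D
  read 'b': D → E
  read 'c': E → C
  read 'b': C → B
  read 'b': B → C
  read 'a': C → C
  read 'a': C → C
  read 'a': C → C
  read 'a': C → C
  read 'c': C → C
  read 'b': C → B
  read 'c': B → B
  read 'c': B → B
  read 'b': B → C
  read 'b': C → B
  read 'a': B → D
  read 'c': D → D
  read 'a': D → B
  end B, rejected
w2:
  start at E
  read 'b': E → C
  read 'c': C → C
  read 'b': C → B
  read 'c': B → B
  read 'b': B → C
  read 'b': C → B
  read 'b': B → C
  read 'a': C → C
  read 'a': C → C
  read 'b': C → B
  read 'a': B → D
  read 'b': D → E
  read 'a': E → A
  read 'c': A → C
  read 'b': C → B
  read 'a': B → D
  read 'a': D → B
  read 'b': B → C
  end C, accepted
w3:
  start at E
  read 'c': E → C
  read 'b': C → B
  read 'c': B → B
  read 'c': B → B
  read 'c': B → B
  read 'c': B → B
  read 'b': B → C
  read 'c': C → C
  read 'b': C → B
  read 'b': B → C
  read 'c': C → C
  read 'c': C → C
  read 'a': C → C
  read 'c': C → C
  read 'a': C → C
  read 'b': C → B
  read 'c': B → B
  read 'a': B → D
  read 'c': D → D
  read 'a': D → B
  read 'b': B → C
  read 'c': C → C
  read 'b': C → B
  read 'b': B → C
  read 'a': C → C
  end C, accepted
w4:
  start at E
  read 'c': E → C
  read 'c': C → C
  read 'a': C → C
  read 'b': C → B
  read 'b': B → C
  read 'a': C → C
  read 'a': C → C
  read 'b': C → B
  read 'c': B → B
  read 'a': B → D
  read 'c': D → D
  read 'b': D → E
  read 'a': E → A
  read 'a': A → E
  read 'a': E → A
  end A, accepted

w2, w3, w4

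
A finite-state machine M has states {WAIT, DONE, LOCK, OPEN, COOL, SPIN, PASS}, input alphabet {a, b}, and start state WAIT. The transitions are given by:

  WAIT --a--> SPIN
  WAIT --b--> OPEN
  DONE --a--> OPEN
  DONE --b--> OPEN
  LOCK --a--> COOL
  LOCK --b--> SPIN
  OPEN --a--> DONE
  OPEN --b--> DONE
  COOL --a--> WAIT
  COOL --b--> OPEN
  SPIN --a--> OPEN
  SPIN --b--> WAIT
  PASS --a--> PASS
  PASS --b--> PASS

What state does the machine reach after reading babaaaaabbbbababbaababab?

DONE

WAIT → OPEN → DONE → OPEN → DONE → OPEN → DONE → OPEN → DONE → OPEN → DONE → OPEN → DONE → OPEN → DONE → OPEN → DONE → OPEN → DONE → OPEN → DONE → OPEN → DONE → OPEN → DONE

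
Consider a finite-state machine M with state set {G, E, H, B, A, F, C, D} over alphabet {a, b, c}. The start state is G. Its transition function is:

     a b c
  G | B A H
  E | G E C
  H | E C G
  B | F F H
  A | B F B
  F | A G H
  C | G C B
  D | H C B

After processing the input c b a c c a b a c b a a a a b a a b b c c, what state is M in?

G

G → H → C → G → H → G → B → F → A → B → F → A → B → F → A → F → A → B → F → G → H → G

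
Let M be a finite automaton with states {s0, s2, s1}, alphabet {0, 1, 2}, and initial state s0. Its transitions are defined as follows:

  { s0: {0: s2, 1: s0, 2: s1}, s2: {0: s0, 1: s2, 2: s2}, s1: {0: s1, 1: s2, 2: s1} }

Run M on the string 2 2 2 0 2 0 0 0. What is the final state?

s0 → s1 → s1 → s1 → s1 → s1 → s1 → s1 → s1

s1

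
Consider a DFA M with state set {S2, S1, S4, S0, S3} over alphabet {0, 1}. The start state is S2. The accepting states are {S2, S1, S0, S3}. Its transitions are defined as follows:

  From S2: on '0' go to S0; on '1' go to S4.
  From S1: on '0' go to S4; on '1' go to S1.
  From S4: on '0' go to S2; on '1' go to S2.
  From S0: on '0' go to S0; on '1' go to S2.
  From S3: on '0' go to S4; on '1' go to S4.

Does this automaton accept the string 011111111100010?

S2 → S0 → S2 → S4 → S2 → S4 → S2 → S4 → S2 → S4 → S2 → S0 → S0 → S0 → S2 → S0
End state S0 is accepting.

Yes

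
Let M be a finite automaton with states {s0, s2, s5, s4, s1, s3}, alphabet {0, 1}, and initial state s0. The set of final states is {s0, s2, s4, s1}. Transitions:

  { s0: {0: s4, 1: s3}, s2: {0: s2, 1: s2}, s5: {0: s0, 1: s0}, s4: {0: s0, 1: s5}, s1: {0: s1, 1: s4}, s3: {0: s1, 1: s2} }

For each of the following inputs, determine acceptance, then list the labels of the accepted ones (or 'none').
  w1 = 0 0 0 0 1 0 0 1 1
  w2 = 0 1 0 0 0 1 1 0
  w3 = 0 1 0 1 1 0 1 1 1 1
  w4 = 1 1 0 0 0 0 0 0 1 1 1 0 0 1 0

w1: Trace: s0 -0-> s4 -0-> s0 -0-> s4 -0-> s0 -1-> s3 -0-> s1 -0-> s1 -1-> s4 -1-> s5  → end s5, rejected
w2: Trace: s0 -0-> s4 -1-> s5 -0-> s0 -0-> s4 -0-> s0 -1-> s3 -1-> s2 -0-> s2  → end s2, accepted
w3: Trace: s0 -0-> s4 -1-> s5 -0-> s0 -1-> s3 -1-> s2 -0-> s2 -1-> s2 -1-> s2 -1-> s2 -1-> s2  → end s2, accepted
w4: Trace: s0 -1-> s3 -1-> s2 -0-> s2 -0-> s2 -0-> s2 -0-> s2 -0-> s2 -0-> s2 -1-> s2 -1-> s2 -1-> s2 -0-> s2 -0-> s2 -1-> s2 -0-> s2  → end s2, accepted

w2, w3, w4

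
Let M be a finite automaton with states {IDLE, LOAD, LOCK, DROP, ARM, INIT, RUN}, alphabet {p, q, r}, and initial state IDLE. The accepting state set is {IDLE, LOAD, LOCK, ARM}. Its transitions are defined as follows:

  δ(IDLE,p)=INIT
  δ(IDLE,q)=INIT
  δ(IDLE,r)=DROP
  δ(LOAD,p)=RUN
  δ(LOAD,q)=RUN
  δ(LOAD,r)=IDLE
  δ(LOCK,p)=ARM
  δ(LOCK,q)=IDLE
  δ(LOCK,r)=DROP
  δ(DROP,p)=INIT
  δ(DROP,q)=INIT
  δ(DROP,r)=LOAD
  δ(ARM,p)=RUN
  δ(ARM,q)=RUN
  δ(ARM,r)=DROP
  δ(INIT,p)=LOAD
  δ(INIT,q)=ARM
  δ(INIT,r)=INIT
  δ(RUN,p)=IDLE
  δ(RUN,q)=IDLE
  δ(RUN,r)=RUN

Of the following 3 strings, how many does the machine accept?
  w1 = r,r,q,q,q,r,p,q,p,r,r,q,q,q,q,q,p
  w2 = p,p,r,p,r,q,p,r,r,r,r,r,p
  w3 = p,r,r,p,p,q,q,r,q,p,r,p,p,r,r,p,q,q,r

w1: Trace: IDLE -r-> DROP -r-> LOAD -q-> RUN -q-> IDLE -q-> INIT -r-> INIT -p-> LOAD -q-> RUN -p-> IDLE -r-> DROP -r-> LOAD -q-> RUN -q-> IDLE -q-> INIT -q-> ARM -q-> RUN -p-> IDLE  → end IDLE, accepted
w2: Trace: IDLE -p-> INIT -p-> LOAD -r-> IDLE -p-> INIT -r-> INIT -q-> ARM -p-> RUN -r-> RUN -r-> RUN -r-> RUN -r-> RUN -r-> RUN -p-> IDLE  → end IDLE, accepted
w3: Trace: IDLE -p-> INIT -r-> INIT -r-> INIT -p-> LOAD -p-> RUN -q-> IDLE -q-> INIT -r-> INIT -q-> ARM -p-> RUN -r-> RUN -p-> IDLE -p-> INIT -r-> INIT -r-> INIT -p-> LOAD -q-> RUN -q-> IDLE -r-> DROP  → end DROP, rejected

2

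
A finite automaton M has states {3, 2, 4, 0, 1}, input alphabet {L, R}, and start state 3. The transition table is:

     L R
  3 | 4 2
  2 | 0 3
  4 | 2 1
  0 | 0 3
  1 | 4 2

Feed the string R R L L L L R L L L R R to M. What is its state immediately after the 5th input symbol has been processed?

3 → 2 → 3 → 4 → 2 → 0
After 5 symbols: 0.

0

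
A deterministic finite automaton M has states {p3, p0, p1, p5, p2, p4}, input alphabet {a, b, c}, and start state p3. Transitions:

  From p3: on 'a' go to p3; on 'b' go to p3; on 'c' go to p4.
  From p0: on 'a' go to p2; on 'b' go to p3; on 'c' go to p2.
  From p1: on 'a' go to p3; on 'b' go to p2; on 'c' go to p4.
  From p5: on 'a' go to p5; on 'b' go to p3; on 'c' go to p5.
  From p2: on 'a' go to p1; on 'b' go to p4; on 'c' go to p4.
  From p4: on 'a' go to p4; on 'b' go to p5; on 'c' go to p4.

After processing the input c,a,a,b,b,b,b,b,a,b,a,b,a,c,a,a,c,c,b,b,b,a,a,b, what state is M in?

start at p3
read 'c': p3 → p4
read 'a': p4 → p4
read 'a': p4 → p4
read 'b': p4 → p5
read 'b': p5 → p3
read 'b': p3 → p3
read 'b': p3 → p3
read 'b': p3 → p3
read 'a': p3 → p3
read 'b': p3 → p3
read 'a': p3 → p3
read 'b': p3 → p3
read 'a': p3 → p3
read 'c': p3 → p4
read 'a': p4 → p4
read 'a': p4 → p4
read 'c': p4 → p4
read 'c': p4 → p4
read 'b': p4 → p5
read 'b': p5 → p3
read 'b': p3 → p3
read 'a': p3 → p3
read 'a': p3 → p3
read 'b': p3 → p3

p3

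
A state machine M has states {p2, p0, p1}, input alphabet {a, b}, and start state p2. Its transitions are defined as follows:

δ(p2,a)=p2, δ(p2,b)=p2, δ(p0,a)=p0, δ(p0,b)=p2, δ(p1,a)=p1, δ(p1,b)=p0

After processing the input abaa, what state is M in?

Trace: p2 -a-> p2 -b-> p2 -a-> p2 -a-> p2

p2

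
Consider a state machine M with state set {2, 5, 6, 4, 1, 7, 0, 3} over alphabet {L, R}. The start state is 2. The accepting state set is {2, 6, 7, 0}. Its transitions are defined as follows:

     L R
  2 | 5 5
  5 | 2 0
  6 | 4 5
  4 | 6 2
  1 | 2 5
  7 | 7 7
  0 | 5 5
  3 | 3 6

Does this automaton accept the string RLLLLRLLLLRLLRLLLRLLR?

No

Trace: 2 -R-> 5 -L-> 2 -L-> 5 -L-> 2 -L-> 5 -R-> 0 -L-> 5 -L-> 2 -L-> 5 -L-> 2 -R-> 5 -L-> 2 -L-> 5 -R-> 0 -L-> 5 -L-> 2 -L-> 5 -R-> 0 -L-> 5 -L-> 2 -R-> 5
End state 5 is not accepting.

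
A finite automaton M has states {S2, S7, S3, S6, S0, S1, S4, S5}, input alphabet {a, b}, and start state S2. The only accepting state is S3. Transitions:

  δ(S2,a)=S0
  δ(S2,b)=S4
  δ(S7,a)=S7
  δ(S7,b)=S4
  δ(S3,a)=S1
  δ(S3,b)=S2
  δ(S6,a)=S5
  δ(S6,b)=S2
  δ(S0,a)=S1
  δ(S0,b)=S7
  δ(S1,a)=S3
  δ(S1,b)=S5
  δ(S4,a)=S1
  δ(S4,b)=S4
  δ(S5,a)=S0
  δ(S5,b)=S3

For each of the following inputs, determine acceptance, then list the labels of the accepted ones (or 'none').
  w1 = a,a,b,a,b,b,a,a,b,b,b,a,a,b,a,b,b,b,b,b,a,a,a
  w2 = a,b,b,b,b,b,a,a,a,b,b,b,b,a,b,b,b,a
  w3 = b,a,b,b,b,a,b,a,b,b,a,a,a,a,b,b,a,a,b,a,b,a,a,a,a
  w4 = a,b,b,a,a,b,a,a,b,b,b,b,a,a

w1: Trace: S2 -a-> S0 -a-> S1 -b-> S5 -a-> S0 -b-> S7 -b-> S4 -a-> S1 -a-> S3 -b-> S2 -b-> S4 -b-> S4 -a-> S1 -a-> S3 -b-> S2 -a-> S0 -b-> S7 -b-> S4 -b-> S4 -b-> S4 -b-> S4 -a-> S1 -a-> S3 -a-> S1  → end S1, rejected
w2: Trace: S2 -a-> S0 -b-> S7 -b-> S4 -b-> S4 -b-> S4 -b-> S4 -a-> S1 -a-> S3 -a-> S1 -b-> S5 -b-> S3 -b-> S2 -b-> S4 -a-> S1 -b-> S5 -b-> S3 -b-> S2 -a-> S0  → end S0, rejected
w3: Trace: S2 -b-> S4 -a-> S1 -b-> S5 -b-> S3 -b-> S2 -a-> S0 -b-> S7 -a-> S7 -b-> S4 -b-> S4 -a-> S1 -a-> S3 -a-> S1 -a-> S3 -b-> S2 -b-> S4 -a-> S1 -a-> S3 -b-> S2 -a-> S0 -b-> S7 -a-> S7 -a-> S7 -a-> S7 -a-> S7  → end S7, rejected
w4: Trace: S2 -a-> S0 -b-> S7 -b-> S4 -a-> S1 -a-> S3 -b-> S2 -a-> S0 -a-> S1 -b-> S5 -b-> S3 -b-> S2 -b-> S4 -a-> S1 -a-> S3  → end S3, accepted

w4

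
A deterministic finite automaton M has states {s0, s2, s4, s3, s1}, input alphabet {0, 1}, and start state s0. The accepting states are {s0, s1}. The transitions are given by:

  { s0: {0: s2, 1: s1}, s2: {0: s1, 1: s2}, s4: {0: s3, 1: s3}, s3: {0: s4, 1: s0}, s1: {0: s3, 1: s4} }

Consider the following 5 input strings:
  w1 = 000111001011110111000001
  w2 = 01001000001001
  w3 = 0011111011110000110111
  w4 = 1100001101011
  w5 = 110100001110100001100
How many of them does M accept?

2

w1: Trace: s0 -0-> s2 -0-> s1 -0-> s3 -1-> s0 -1-> s1 -1-> s4 -0-> s3 -0-> s4 -1-> s3 -0-> s4 -1-> s3 -1-> s0 -1-> s1 -1-> s4 -0-> s3 -1-> s0 -1-> s1 -1-> s4 -0-> s3 -0-> s4 -0-> s3 -0-> s4 -0-> s3 -1-> s0  → end s0, accepted
w2: Trace: s0 -0-> s2 -1-> s2 -0-> s1 -0-> s3 -1-> s0 -0-> s2 -0-> s1 -0-> s3 -0-> s4 -0-> s3 -1-> s0 -0-> s2 -0-> s1 -1-> s4  → end s4, rejected
w3: Trace: s0 -0-> s2 -0-> s1 -1-> s4 -1-> s3 -1-> s0 -1-> s1 -1-> s4 -0-> s3 -1-> s0 -1-> s1 -1-> s4 -1-> s3 -0-> s4 -0-> s3 -0-> s4 -0-> s3 -1-> s0 -1-> s1 -0-> s3 -1-> s0 -1-> s1 -1-> s4  → end s4, rejected
w4: Trace: s0 -1-> s1 -1-> s4 -0-> s3 -0-> s4 -0-> s3 -0-> s4 -1-> s3 -1-> s0 -0-> s2 -1-> s2 -0-> s1 -1-> s4 -1-> s3  → end s3, rejected
w5: Trace: s0 -1-> s1 -1-> s4 -0-> s3 -1-> s0 -0-> s2 -0-> s1 -0-> s3 -0-> s4 -1-> s3 -1-> s0 -1-> s1 -0-> s3 -1-> s0 -0-> s2 -0-> s1 -0-> s3 -0-> s4 -1-> s3 -1-> s0 -0-> s2 -0-> s1  → end s1, accepted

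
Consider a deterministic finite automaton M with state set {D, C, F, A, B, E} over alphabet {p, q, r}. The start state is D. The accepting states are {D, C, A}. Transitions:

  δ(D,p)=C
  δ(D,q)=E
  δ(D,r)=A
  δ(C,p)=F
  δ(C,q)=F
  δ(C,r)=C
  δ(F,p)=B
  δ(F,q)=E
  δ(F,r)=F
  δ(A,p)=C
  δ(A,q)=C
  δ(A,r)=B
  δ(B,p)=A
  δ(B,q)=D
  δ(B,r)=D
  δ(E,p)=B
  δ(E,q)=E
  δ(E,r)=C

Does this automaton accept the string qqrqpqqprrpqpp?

D → E → E → C → F → B → D → E → B → D → A → C → F → B → A
End state A is accepting.

Yes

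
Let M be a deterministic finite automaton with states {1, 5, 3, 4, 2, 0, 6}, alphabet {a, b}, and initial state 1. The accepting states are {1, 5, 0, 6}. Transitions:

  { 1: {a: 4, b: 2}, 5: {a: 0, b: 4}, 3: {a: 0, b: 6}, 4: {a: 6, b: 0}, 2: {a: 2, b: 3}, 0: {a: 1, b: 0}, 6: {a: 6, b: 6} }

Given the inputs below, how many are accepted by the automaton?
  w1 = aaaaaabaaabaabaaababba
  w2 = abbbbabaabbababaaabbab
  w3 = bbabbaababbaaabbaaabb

3

w1: 1 → 4 → 6 → 6 → 6 → 6 → 6 → 6 → 6 → 6 → 6 → 6 → 6 → 6 → 6 → 6 → 6 → 6 → 6 → 6 → 6 → 6 → 6  → end 6, accepted
w2: 1 → 4 → 0 → 0 → 0 → 0 → 1 → 2 → 2 → 2 → 3 → 6 → 6 → 6 → 6 → 6 → 6 → 6 → 6 → 6 → 6 → 6 → 6  → end 6, accepted
w3: 1 → 2 → 3 → 0 → 0 → 0 → 1 → 4 → 0 → 1 → 2 → 3 → 0 → 1 → 4 → 0 → 0 → 1 → 4 → 6 → 6 → 6  → end 6, accepted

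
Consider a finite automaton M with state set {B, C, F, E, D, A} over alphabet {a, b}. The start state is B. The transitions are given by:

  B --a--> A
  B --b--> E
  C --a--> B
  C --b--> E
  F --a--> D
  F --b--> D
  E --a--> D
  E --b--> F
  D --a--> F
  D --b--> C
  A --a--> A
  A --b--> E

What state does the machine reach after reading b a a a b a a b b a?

D

start at B
read 'b': B → E
read 'a': E → D
read 'a': D → F
read 'a': F → D
read 'b': D → C
read 'a': C → B
read 'a': B → A
read 'b': A → E
read 'b': E → F
read 'a': F → D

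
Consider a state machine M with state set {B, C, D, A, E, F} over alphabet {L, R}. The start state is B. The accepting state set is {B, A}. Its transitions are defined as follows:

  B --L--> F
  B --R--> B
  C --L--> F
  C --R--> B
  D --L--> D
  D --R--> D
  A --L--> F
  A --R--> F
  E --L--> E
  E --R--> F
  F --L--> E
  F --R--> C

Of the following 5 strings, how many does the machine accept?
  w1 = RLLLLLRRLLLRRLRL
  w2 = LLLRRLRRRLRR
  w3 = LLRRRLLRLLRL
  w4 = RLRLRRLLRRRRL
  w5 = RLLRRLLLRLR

1

w1: Trace: B -R-> B -L-> F -L-> E -L-> E -L-> E -L-> E -R-> F -R-> C -L-> F -L-> E -L-> E -R-> F -R-> C -L-> F -R-> C -L-> F  → end F, rejected
w2: Trace: B -L-> F -L-> E -L-> E -R-> F -R-> C -L-> F -R-> C -R-> B -R-> B -L-> F -R-> C -R-> B  → end B, accepted
w3: Trace: B -L-> F -L-> E -R-> F -R-> C -R-> B -L-> F -L-> E -R-> F -L-> E -L-> E -R-> F -L-> E  → end E, rejected
w4: Trace: B -R-> B -L-> F -R-> C -L-> F -R-> C -R-> B -L-> F -L-> E -R-> F -R-> C -R-> B -R-> B -L-> F  → end F, rejected
w5: Trace: B -R-> B -L-> F -L-> E -R-> F -R-> C -L-> F -L-> E -L-> E -R-> F -L-> E -R-> F  → end F, rejected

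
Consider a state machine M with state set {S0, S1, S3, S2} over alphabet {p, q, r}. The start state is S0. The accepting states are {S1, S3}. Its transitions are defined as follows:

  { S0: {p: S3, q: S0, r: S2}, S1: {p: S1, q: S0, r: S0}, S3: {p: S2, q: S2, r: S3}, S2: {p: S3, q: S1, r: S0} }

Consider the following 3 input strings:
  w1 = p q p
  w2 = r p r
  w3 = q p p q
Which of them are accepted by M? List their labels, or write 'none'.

w1, w2, w3

w1:
  start at S0
  read 'p': S0 → S3
  read 'q': S3 → S2
  read 'p': S2 → S3
  end S3, accepted
w2:
  start at S0
  read 'r': S0 → S2
  read 'p': S2 → S3
  read 'r': S3 → S3
  end S3, accepted
w3:
  start at S0
  read 'q': S0 → S0
  read 'p': S0 → S3
  read 'p': S3 → S2
  read 'q': S2 → S1
  end S1, accepted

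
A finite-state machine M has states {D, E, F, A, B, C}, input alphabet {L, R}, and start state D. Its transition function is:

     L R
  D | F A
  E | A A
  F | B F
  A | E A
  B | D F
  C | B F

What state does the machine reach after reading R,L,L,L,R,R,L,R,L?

E

D → A → E → A → E → A → A → E → A → E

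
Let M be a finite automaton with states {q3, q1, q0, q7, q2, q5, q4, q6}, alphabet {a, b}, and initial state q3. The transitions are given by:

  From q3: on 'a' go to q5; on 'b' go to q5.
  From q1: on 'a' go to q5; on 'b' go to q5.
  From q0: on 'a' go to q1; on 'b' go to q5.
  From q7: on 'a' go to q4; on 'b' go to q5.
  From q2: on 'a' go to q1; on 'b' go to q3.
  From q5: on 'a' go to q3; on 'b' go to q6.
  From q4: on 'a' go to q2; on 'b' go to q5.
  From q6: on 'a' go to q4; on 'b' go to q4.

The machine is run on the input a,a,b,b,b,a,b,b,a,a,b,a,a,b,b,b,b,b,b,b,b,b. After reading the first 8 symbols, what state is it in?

q3 → q5 → q3 → q5 → q6 → q4 → q2 → q3 → q5
After 8 symbols: q5.

q5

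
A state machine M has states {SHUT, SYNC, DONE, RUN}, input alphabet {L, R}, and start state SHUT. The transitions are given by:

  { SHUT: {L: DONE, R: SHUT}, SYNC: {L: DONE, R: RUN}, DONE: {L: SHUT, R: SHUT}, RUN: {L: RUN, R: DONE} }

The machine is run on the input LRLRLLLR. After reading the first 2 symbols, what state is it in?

Trace: SHUT -L-> DONE -R-> SHUT
After 2 symbols: SHUT.

SHUT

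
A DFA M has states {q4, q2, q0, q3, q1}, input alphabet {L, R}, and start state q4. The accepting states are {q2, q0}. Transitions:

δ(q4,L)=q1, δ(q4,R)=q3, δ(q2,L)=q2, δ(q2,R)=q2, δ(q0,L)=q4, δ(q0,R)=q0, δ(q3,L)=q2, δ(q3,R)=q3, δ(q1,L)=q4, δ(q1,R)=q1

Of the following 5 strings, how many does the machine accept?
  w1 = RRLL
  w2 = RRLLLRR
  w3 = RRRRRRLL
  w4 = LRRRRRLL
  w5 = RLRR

4

w1: q4 → q3 → q3 → q2 → q2  → end q2, accepted
w2: q4 → q3 → q3 → q2 → q2 → q2 → q2 → q2  → end q2, accepted
w3: q4 → q3 → q3 → q3 → q3 → q3 → q3 → q2 → q2  → end q2, accepted
w4: q4 → q1 → q1 → q1 → q1 → q1 → q1 → q4 → q1  → end q1, rejected
w5: q4 → q3 → q2 → q2 → q2  → end q2, accepted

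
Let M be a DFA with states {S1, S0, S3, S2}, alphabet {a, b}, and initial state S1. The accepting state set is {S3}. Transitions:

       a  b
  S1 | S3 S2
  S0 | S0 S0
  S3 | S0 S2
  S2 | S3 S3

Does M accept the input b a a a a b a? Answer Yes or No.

No

Trace: S1 -b-> S2 -a-> S3 -a-> S0 -a-> S0 -a-> S0 -b-> S0 -a-> S0
End state S0 is not accepting.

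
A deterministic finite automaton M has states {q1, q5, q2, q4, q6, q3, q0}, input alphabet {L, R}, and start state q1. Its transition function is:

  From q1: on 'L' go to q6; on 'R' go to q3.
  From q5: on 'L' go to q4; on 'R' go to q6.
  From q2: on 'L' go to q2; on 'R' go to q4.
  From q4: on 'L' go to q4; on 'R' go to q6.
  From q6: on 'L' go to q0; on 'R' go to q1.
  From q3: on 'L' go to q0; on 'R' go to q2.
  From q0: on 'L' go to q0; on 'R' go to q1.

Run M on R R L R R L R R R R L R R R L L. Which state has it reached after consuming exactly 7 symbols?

q1

Trace: q1 -R-> q3 -R-> q2 -L-> q2 -R-> q4 -R-> q6 -L-> q0 -R-> q1
After 7 symbols: q1.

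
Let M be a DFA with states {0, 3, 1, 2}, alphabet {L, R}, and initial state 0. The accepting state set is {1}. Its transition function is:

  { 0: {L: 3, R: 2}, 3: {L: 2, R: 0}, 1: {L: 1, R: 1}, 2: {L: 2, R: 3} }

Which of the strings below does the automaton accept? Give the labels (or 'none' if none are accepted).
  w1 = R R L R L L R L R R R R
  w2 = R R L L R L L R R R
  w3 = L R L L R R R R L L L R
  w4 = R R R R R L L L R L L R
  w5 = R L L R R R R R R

w1:
  start at 0
  read 'R': 0 → 2
  read 'R': 2 → 3
  read 'L': 3 → 2
  read 'R': 2 → 3
  read 'L': 3 → 2
  read 'L': 2 → 2
  read 'R': 2 → 3
  read 'L': 3 → 2
  read 'R': 2 → 3
  read 'R': 3 → 0
  read 'R': 0 → 2
  read 'R': 2 → 3
  end 3, rejected
w2:
  start at 0
  read 'R': 0 → 2
  read 'R': 2 → 3
  read 'L': 3 → 2
  read 'L': 2 → 2
  read 'R': 2 → 3
  read 'L': 3 → 2
  read 'L': 2 → 2
  read 'R': 2 → 3
  read 'R': 3 → 0
  read 'R': 0 → 2
  end 2, rejected
w3:
  start at 0
  read 'L': 0 → 3
  read 'R': 3 → 0
  read 'L': 0 → 3
  read 'L': 3 → 2
  read 'R': 2 → 3
  read 'R': 3 → 0
  read 'R': 0 → 2
  read 'R': 2 → 3
  read 'L': 3 → 2
  read 'L': 2 → 2
  read 'L': 2 → 2
  read 'R': 2 → 3
  end 3, rejected
w4:
  start at 0
  read 'R': 0 → 2
  read 'R': 2 → 3
  read 'R': 3 → 0
  read 'R': 0 → 2
  read 'R': 2 → 3
  read 'L': 3 → 2
  read 'L': 2 → 2
  read 'L': 2 → 2
  read 'R': 2 → 3
  read 'L': 3 → 2
  read 'L': 2 → 2
  read 'R': 2 → 3
  end 3, rejected
w5:
  start at 0
  read 'R': 0 → 2
  read 'L': 2 → 2
  read 'L': 2 → 2
  read 'R': 2 → 3
  read 'R': 3 → 0
  read 'R': 0 → 2
  read 'R': 2 → 3
  read 'R': 3 → 0
  read 'R': 0 → 2
  end 2, rejected

none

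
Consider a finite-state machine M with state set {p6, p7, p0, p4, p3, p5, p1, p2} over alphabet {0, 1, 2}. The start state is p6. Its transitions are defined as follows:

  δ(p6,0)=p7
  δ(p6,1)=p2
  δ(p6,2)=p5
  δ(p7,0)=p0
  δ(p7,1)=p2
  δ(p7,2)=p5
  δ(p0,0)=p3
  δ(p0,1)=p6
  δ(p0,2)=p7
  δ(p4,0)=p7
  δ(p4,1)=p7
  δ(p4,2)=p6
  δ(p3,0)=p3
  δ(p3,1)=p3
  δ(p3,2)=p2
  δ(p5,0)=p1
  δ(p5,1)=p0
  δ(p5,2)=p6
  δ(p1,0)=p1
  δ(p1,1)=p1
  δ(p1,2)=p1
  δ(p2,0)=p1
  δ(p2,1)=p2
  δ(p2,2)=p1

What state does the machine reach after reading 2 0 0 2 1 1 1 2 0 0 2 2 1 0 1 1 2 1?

p6 → p5 → p1 → p1 → p1 → p1 → p1 → p1 → p1 → p1 → p1 → p1 → p1 → p1 → p1 → p1 → p1 → p1 → p1

p1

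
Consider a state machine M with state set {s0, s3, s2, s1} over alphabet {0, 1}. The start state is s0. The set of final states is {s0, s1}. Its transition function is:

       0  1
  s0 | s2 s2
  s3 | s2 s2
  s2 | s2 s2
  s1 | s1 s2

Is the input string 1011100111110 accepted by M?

No

start at s0
read '1': s0 → s2
read '0': s2 → s2
read '1': s2 → s2
read '1': s2 → s2
read '1': s2 → s2
read '0': s2 → s2
read '0': s2 → s2
read '1': s2 → s2
read '1': s2 → s2
read '1': s2 → s2
read '1': s2 → s2
read '1': s2 → s2
read '0': s2 → s2
End state s2 is not accepting.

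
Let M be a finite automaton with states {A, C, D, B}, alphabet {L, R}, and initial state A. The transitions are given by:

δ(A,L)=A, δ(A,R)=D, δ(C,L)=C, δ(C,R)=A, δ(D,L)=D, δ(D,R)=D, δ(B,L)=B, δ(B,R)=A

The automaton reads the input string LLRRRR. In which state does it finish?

start at A
read 'L': A → A
read 'L': A → A
read 'R': A → D
read 'R': D → D
read 'R': D → D
read 'R': D → D

D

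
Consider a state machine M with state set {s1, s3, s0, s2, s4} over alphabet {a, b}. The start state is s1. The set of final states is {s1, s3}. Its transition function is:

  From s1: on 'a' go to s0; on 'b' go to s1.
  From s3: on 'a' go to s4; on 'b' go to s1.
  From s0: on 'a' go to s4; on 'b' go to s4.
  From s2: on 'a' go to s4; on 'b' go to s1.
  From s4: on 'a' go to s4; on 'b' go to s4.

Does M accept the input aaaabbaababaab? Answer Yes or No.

No

start at s1
read 'a': s1 → s0
read 'a': s0 → s4
read 'a': s4 → s4
read 'a': s4 → s4
read 'b': s4 → s4
read 'b': s4 → s4
read 'a': s4 → s4
read 'a': s4 → s4
read 'b': s4 → s4
read 'a': s4 → s4
read 'b': s4 → s4
read 'a': s4 → s4
read 'a': s4 → s4
read 'b': s4 → s4
End state s4 is not accepting.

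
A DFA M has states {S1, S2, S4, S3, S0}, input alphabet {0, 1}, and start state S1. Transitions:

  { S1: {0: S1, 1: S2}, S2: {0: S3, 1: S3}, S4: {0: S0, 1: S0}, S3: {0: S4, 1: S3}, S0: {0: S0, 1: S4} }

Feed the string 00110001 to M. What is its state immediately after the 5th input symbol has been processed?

S1 → S1 → S1 → S2 → S3 → S4
After 5 symbols: S4.

S4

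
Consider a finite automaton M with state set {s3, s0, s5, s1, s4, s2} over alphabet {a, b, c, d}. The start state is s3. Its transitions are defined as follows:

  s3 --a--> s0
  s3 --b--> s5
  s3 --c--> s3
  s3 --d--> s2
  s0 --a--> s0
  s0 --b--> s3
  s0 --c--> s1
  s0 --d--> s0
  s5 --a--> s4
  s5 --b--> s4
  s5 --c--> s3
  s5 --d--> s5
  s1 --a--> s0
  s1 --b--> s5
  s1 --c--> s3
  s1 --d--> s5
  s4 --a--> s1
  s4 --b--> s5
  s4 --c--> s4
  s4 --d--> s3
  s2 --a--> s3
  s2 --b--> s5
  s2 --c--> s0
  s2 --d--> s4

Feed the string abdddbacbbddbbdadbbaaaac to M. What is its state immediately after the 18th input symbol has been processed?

s3

s3 → s0 → s3 → s2 → s4 → s3 → s5 → s4 → s4 → s5 → s4 → s3 → s2 → s5 → s4 → s3 → s0 → s0 → s3
After 18 symbols: s3.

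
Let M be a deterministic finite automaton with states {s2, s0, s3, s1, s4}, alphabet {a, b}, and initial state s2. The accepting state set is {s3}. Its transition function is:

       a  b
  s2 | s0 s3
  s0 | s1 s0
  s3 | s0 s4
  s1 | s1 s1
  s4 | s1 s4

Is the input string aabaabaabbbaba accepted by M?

s2 → s0 → s1 → s1 → s1 → s1 → s1 → s1 → s1 → s1 → s1 → s1 → s1 → s1 → s1
End state s1 is not accepting.

No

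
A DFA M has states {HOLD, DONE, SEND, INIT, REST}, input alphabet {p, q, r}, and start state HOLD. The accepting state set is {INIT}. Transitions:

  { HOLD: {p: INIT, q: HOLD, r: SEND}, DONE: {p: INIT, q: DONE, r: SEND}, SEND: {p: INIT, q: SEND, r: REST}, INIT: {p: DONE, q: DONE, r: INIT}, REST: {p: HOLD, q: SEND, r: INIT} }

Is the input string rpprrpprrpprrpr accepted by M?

No

Trace: HOLD -r-> SEND -p-> INIT -p-> DONE -r-> SEND -r-> REST -p-> HOLD -p-> INIT -r-> INIT -r-> INIT -p-> DONE -p-> INIT -r-> INIT -r-> INIT -p-> DONE -r-> SEND
End state SEND is not accepting.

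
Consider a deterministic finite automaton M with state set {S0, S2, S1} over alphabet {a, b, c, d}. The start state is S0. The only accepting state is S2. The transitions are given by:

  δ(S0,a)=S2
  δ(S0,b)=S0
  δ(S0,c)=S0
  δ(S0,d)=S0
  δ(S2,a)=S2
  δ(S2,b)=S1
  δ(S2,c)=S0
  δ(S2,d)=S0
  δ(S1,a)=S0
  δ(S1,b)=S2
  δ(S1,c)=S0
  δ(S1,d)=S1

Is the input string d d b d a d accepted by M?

No

start at S0
read 'd': S0 → S0
read 'd': S0 → S0
read 'b': S0 → S0
read 'd': S0 → S0
read 'a': S0 → S2
read 'd': S2 → S0
End state S0 is not accepting.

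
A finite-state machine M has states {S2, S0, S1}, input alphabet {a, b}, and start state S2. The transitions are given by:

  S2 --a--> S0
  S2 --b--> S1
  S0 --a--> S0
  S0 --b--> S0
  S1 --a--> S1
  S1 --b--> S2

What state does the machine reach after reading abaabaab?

S0

Trace: S2 -a-> S0 -b-> S0 -a-> S0 -a-> S0 -b-> S0 -a-> S0 -a-> S0 -b-> S0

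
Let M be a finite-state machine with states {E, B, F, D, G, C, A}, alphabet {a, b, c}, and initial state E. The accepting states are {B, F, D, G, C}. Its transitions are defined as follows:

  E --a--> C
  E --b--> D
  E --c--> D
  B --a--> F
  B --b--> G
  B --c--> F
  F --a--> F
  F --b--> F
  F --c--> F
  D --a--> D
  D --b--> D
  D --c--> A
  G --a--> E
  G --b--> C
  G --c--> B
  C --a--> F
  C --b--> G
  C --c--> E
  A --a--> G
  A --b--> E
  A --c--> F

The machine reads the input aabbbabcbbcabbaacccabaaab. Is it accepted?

start at E
read 'a': E → C
read 'a': C → F
read 'b': F → F
read 'b': F → F
read 'b': F → F
read 'a': F → F
read 'b': F → F
read 'c': F → F
read 'b': F → F
read 'b': F → F
read 'c': F → F
read 'a': F → F
read 'b': F → F
read 'b': F → F
read 'a': F → F
read 'a': F → F
read 'c': F → F
read 'c': F → F
read 'c': F → F
read 'a': F → F
read 'b': F → F
read 'a': F → F
read 'a': F → F
read 'a': F → F
read 'b': F → F
End state F is accepting.

Yes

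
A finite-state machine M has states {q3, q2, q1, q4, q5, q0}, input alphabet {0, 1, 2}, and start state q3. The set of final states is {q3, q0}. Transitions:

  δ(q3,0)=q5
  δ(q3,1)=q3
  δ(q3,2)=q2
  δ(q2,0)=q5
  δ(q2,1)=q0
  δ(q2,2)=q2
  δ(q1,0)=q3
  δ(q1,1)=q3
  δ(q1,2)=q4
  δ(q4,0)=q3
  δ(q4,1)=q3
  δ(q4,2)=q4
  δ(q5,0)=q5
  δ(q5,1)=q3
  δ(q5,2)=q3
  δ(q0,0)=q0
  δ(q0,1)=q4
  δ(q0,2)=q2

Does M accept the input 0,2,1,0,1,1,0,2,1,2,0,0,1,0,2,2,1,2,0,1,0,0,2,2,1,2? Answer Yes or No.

q3 → q5 → q3 → q3 → q5 → q3 → q3 → q5 → q3 → q3 → q2 → q5 → q5 → q3 → q5 → q3 → q2 → q0 → q2 → q5 → q3 → q5 → q5 → q3 → q2 → q0 → q2
End state q2 is not accepting.

No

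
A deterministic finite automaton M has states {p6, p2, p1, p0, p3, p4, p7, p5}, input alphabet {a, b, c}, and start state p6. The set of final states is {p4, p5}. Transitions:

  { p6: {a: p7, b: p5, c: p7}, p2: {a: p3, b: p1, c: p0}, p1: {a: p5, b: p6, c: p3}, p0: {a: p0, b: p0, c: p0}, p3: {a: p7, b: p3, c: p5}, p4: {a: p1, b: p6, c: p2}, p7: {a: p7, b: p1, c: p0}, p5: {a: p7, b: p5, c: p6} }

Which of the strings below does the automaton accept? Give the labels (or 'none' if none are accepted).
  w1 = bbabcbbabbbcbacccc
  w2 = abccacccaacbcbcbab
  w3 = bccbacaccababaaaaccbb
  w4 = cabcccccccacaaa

none

w1: p6 → p5 → p5 → p7 → p1 → p3 → p3 → p3 → p7 → p1 → p6 → p5 → p6 → p5 → p7 → p0 → p0 → p0 → p0  → end p0, rejected
w2: p6 → p7 → p1 → p3 → p5 → p7 → p0 → p0 → p0 → p0 → p0 → p0 → p0 → p0 → p0 → p0 → p0 → p0 → p0  → end p0, rejected
w3: p6 → p5 → p6 → p7 → p1 → p5 → p6 → p7 → p0 → p0 → p0 → p0 → p0 → p0 → p0 → p0 → p0 → p0 → p0 → p0 → p0 → p0  → end p0, rejected
w4: p6 → p7 → p7 → p1 → p3 → p5 → p6 → p7 → p0 → p0 → p0 → p0 → p0 → p0 → p0 → p0  → end p0, rejected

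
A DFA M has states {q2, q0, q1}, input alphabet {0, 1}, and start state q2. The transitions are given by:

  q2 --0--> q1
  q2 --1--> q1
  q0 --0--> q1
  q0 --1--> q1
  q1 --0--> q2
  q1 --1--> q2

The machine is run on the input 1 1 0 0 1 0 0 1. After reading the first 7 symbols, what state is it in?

start at q2
read '1': q2 → q1
read '1': q1 → q2
read '0': q2 → q1
read '0': q1 → q2
read '1': q2 → q1
read '0': q1 → q2
read '0': q2 → q1
After 7 symbols: q1.

q1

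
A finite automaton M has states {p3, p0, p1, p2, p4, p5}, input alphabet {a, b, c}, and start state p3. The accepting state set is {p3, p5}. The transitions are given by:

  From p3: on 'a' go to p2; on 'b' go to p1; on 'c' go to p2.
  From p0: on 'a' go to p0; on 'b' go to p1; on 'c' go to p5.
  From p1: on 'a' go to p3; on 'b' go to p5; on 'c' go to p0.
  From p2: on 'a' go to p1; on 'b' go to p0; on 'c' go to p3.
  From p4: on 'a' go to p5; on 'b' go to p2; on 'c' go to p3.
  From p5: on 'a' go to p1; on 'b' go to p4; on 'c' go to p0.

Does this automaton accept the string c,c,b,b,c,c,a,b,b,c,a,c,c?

No

p3 → p2 → p3 → p1 → p5 → p0 → p5 → p1 → p5 → p4 → p3 → p2 → p3 → p2
End state p2 is not accepting.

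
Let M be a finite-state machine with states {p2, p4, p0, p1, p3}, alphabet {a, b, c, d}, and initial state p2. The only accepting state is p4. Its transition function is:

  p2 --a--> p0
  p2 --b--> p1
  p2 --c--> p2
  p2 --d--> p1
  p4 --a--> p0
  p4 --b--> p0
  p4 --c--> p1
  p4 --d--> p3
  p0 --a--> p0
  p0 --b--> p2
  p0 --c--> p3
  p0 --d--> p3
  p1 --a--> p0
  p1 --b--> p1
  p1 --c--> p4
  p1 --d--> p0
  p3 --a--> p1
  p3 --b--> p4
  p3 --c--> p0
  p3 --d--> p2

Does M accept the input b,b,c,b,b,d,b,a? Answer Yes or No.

Trace: p2 -b-> p1 -b-> p1 -c-> p4 -b-> p0 -b-> p2 -d-> p1 -b-> p1 -a-> p0
End state p0 is not accepting.

No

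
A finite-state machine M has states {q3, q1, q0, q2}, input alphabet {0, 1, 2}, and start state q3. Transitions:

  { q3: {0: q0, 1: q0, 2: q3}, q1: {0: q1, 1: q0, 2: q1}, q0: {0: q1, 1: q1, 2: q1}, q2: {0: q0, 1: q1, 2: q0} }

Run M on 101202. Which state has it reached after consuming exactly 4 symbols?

start at q3
read '1': q3 → q0
read '0': q0 → q1
read '1': q1 → q0
read '2': q0 → q1
After 4 symbols: q1.

q1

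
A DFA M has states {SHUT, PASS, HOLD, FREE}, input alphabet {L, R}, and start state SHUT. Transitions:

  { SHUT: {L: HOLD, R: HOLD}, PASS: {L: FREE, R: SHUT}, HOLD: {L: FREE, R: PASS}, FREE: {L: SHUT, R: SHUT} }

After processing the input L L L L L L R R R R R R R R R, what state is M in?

SHUT

Trace: SHUT -L-> HOLD -L-> FREE -L-> SHUT -L-> HOLD -L-> FREE -L-> SHUT -R-> HOLD -R-> PASS -R-> SHUT -R-> HOLD -R-> PASS -R-> SHUT -R-> HOLD -R-> PASS -R-> SHUT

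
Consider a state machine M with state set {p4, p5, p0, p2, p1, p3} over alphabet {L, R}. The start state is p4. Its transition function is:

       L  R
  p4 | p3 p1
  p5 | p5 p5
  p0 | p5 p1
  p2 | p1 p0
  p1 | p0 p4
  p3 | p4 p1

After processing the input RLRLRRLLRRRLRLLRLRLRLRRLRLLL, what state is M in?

p5

Trace: p4 -R-> p1 -L-> p0 -R-> p1 -L-> p0 -R-> p1 -R-> p4 -L-> p3 -L-> p4 -R-> p1 -R-> p4 -R-> p1 -L-> p0 -R-> p1 -L-> p0 -L-> p5 -R-> p5 -L-> p5 -R-> p5 -L-> p5 -R-> p5 -L-> p5 -R-> p5 -R-> p5 -L-> p5 -R-> p5 -L-> p5 -L-> p5 -L-> p5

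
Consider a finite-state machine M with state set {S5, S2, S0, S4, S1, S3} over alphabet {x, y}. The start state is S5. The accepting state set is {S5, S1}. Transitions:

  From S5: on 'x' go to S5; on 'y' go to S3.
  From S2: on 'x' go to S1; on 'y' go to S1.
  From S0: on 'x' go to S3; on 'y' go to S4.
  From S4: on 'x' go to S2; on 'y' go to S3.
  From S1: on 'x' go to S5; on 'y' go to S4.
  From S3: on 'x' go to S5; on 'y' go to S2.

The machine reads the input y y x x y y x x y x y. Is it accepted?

No

S5 → S3 → S2 → S1 → S5 → S3 → S2 → S1 → S5 → S3 → S5 → S3
End state S3 is not accepting.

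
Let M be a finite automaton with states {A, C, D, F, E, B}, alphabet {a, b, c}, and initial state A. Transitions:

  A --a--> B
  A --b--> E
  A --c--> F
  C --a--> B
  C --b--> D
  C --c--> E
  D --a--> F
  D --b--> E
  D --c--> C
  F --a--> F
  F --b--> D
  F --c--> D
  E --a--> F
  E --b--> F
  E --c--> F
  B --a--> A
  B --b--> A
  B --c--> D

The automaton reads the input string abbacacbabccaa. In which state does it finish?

F

start at A
read 'a': A → B
read 'b': B → A
read 'b': A → E
read 'a': E → F
read 'c': F → D
read 'a': D → F
read 'c': F → D
read 'b': D → E
read 'a': E → F
read 'b': F → D
read 'c': D → C
read 'c': C → E
read 'a': E → F
read 'a': F → F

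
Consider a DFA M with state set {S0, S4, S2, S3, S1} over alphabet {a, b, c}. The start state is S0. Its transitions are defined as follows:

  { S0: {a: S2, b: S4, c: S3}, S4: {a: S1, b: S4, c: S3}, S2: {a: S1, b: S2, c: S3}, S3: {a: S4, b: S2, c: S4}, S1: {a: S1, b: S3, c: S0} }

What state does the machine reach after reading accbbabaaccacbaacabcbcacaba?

start at S0
read 'a': S0 → S2
read 'c': S2 → S3
read 'c': S3 → S4
read 'b': S4 → S4
read 'b': S4 → S4
read 'a': S4 → S1
read 'b': S1 → S3
read 'a': S3 → S4
read 'a': S4 → S1
read 'c': S1 → S0
read 'c': S0 → S3
read 'a': S3 → S4
read 'c': S4 → S3
read 'b': S3 → S2
read 'a': S2 → S1
read 'a': S1 → S1
read 'c': S1 → S0
read 'a': S0 → S2
read 'b': S2 → S2
read 'c': S2 → S3
read 'b': S3 → S2
read 'c': S2 → S3
read 'a': S3 → S4
read 'c': S4 → S3
read 'a': S3 → S4
read 'b': S4 → S4
read 'a': S4 → S1

S1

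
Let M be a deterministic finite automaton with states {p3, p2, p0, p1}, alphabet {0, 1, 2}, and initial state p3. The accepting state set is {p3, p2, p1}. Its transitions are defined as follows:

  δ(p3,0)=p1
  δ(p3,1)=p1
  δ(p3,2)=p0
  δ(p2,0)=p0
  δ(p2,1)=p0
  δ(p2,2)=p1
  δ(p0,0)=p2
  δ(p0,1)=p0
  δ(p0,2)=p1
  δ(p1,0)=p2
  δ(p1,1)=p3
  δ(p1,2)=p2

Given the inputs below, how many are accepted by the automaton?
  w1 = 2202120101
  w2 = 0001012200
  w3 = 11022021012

1

w1: Trace: p3 -2-> p0 -2-> p1 -0-> p2 -2-> p1 -1-> p3 -2-> p0 -0-> p2 -1-> p0 -0-> p2 -1-> p0  → end p0, rejected
w2: Trace: p3 -0-> p1 -0-> p2 -0-> p0 -1-> p0 -0-> p2 -1-> p0 -2-> p1 -2-> p2 -0-> p0 -0-> p2  → end p2, accepted
w3: Trace: p3 -1-> p1 -1-> p3 -0-> p1 -2-> p2 -2-> p1 -0-> p2 -2-> p1 -1-> p3 -0-> p1 -1-> p3 -2-> p0  → end p0, rejected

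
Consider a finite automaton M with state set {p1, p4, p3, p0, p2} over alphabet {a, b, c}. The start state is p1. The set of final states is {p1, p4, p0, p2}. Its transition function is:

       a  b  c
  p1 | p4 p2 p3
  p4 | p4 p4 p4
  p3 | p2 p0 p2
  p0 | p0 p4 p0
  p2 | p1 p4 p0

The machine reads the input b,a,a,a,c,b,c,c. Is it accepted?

Yes

Trace: p1 -b-> p2 -a-> p1 -a-> p4 -a-> p4 -c-> p4 -b-> p4 -c-> p4 -c-> p4
End state p4 is accepting.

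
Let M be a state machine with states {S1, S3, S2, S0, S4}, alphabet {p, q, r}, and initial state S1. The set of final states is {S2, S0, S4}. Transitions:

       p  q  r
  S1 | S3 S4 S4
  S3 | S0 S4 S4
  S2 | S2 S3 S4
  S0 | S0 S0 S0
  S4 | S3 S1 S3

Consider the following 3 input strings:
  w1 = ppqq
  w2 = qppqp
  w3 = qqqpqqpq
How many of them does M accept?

w1: S1 → S3 → S0 → S0 → S0  → end S0, accepted
w2: S1 → S4 → S3 → S0 → S0 → S0  → end S0, accepted
w3: S1 → S4 → S1 → S4 → S3 → S4 → S1 → S3 → S4  → end S4, accepted

3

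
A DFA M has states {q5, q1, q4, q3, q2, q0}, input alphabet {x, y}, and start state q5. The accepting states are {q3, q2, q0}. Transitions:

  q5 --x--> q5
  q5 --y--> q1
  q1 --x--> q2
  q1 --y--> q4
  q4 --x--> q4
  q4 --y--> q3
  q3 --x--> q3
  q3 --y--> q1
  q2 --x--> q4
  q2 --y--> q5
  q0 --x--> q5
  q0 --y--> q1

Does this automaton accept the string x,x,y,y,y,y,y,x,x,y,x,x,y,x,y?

No

Trace: q5 -x-> q5 -x-> q5 -y-> q1 -y-> q4 -y-> q3 -y-> q1 -y-> q4 -x-> q4 -x-> q4 -y-> q3 -x-> q3 -x-> q3 -y-> q1 -x-> q2 -y-> q5
End state q5 is not accepting.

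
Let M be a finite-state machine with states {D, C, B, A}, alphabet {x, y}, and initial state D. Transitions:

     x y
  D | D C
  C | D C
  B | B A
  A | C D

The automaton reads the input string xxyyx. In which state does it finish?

D

Trace: D -x-> D -x-> D -y-> C -y-> C -x-> D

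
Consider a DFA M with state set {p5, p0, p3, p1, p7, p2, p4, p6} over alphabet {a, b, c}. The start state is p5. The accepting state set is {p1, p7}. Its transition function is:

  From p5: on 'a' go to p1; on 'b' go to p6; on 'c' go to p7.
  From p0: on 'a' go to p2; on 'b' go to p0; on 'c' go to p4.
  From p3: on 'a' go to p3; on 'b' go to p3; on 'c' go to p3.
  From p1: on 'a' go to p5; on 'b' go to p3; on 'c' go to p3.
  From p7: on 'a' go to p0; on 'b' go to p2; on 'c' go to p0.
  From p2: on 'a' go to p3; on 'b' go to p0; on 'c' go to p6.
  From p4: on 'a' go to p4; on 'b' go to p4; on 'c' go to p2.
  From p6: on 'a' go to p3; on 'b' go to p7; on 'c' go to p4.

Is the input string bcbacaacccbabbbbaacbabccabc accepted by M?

No

Trace: p5 -b-> p6 -c-> p4 -b-> p4 -a-> p4 -c-> p2 -a-> p3 -a-> p3 -c-> p3 -c-> p3 -c-> p3 -b-> p3 -a-> p3 -b-> p3 -b-> p3 -b-> p3 -b-> p3 -a-> p3 -a-> p3 -c-> p3 -b-> p3 -a-> p3 -b-> p3 -c-> p3 -c-> p3 -a-> p3 -b-> p3 -c-> p3
End state p3 is not accepting.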